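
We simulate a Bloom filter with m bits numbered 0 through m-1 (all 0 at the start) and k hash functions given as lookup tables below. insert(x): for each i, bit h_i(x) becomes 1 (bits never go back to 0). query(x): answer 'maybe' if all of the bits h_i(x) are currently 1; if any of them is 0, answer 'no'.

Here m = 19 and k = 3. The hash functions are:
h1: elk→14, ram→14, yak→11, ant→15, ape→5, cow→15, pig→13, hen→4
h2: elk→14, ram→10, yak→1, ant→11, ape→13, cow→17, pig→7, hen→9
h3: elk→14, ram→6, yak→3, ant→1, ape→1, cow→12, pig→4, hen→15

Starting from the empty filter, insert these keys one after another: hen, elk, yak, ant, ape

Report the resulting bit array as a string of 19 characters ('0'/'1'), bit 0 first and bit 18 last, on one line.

Start: bits=0000000000000000000
After insert 'hen': sets bits 4 9 15 -> bits=0000100001000001000
After insert 'elk': sets bits 14 -> bits=0000100001000011000
After insert 'yak': sets bits 1 3 11 -> bits=0101100001010011000
After insert 'ant': sets bits 1 11 15 -> bits=0101100001010011000
After insert 'ape': sets bits 1 5 13 -> bits=0101110001010111000

Answer: 0101110001010111000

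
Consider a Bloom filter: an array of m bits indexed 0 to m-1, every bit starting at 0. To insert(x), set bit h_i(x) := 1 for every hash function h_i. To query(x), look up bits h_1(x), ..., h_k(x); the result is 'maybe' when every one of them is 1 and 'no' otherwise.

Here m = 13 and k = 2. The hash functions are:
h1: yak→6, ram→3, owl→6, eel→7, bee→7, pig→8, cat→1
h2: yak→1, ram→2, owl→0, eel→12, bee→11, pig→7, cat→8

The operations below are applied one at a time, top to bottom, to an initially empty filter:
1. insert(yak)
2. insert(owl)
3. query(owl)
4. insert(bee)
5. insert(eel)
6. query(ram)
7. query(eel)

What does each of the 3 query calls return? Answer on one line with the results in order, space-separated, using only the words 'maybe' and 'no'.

Answer: maybe no maybe

Derivation:
Start: bits=0000000000000
Op 1: insert yak -> sets bits 1 6 -> bits=0100001000000
Op 2: insert owl -> sets bits 0 6 -> bits=1100001000000
Op 3: query owl -> checks bit0=1, bit6=1 (all 1) -> maybe
Op 4: insert bee -> sets bits 7 11 -> bits=1100001100010
Op 5: insert eel -> sets bits 7 12 -> bits=1100001100011
Op 6: query ram -> checks bit2=0, bit3=0 (has a 0) -> no
Op 7: query eel -> checks bit7=1, bit12=1 (all 1) -> maybe
Query results in order: maybe no maybe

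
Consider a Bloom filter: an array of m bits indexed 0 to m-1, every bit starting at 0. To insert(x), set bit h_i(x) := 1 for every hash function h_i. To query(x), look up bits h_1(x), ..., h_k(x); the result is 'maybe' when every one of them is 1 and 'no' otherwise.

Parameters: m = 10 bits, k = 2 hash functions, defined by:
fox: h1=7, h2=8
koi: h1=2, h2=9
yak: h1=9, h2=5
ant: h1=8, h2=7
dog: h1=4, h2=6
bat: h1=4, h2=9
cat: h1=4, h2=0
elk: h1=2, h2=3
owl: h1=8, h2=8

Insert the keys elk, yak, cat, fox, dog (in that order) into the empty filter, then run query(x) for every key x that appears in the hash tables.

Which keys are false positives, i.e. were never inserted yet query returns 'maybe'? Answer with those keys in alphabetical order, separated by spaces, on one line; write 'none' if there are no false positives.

Start: bits=0000000000
After insert 'elk': sets bits 2 3 -> bits=0011000000
After insert 'yak': sets bits 5 9 -> bits=0011010001
After insert 'cat': sets bits 0 4 -> bits=1011110001
After insert 'fox': sets bits 7 8 -> bits=1011110111
After insert 'dog': sets bits 4 6 -> bits=1011111111
Not inserted: ant bat koi owl — query each against bits=1011111111:
query ant: checks bit7=1, bit8=1 (all 1) -> maybe => FALSE POSITIVE
query bat: checks bit4=1, bit9=1 (all 1) -> maybe => FALSE POSITIVE
query koi: checks bit2=1, bit9=1 (all 1) -> maybe => FALSE POSITIVE
query owl: checks bit8=1 (all 1) -> maybe => FALSE POSITIVE
False positives (alphabetical): ant bat koi owl

Answer: ant bat koi owl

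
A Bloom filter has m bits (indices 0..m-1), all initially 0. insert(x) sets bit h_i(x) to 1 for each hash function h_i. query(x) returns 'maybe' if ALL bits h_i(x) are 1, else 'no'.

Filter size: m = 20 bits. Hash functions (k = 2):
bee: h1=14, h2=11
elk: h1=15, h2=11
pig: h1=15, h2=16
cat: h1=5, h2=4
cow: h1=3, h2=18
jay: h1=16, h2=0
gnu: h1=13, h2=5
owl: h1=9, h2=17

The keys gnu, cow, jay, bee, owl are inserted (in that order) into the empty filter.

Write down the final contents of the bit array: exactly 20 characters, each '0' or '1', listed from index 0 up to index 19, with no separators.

Start: bits=00000000000000000000
After insert 'gnu': sets bits 5 13 -> bits=00000100000001000000
After insert 'cow': sets bits 3 18 -> bits=00010100000001000010
After insert 'jay': sets bits 0 16 -> bits=10010100000001001010
After insert 'bee': sets bits 11 14 -> bits=10010100000101101010
After insert 'owl': sets bits 9 17 -> bits=10010100010101101110

Answer: 10010100010101101110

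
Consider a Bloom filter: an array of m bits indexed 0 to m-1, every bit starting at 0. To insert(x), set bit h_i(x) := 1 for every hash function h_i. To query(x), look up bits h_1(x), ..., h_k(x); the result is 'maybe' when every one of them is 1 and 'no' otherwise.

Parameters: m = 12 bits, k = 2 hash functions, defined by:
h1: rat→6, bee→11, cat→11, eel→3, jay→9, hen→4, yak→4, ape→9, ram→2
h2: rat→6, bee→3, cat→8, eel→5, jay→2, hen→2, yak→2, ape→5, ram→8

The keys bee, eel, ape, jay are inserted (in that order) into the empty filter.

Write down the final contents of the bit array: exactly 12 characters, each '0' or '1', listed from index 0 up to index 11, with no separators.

Start: bits=000000000000
After insert 'bee': sets bits 3 11 -> bits=000100000001
After insert 'eel': sets bits 3 5 -> bits=000101000001
After insert 'ape': sets bits 5 9 -> bits=000101000101
After insert 'jay': sets bits 2 9 -> bits=001101000101

Answer: 001101000101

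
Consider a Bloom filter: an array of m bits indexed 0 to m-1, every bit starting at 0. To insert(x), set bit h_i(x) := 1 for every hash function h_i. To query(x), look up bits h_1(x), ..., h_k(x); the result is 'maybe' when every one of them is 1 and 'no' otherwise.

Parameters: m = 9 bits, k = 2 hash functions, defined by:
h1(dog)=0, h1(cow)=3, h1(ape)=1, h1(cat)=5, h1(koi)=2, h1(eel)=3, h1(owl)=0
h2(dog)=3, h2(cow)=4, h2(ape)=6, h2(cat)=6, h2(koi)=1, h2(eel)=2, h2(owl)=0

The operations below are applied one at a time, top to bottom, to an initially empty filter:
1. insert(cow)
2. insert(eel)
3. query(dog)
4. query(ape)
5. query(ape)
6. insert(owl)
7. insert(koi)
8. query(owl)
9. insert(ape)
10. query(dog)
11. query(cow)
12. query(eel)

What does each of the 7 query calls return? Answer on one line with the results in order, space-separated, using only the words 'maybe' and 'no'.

Start: bits=000000000
Op 1: insert cow -> sets bits 3 4 -> bits=000110000
Op 2: insert eel -> sets bits 2 3 -> bits=001110000
Op 3: query dog -> checks bit0=0, bit3=1 (has a 0) -> no
Op 4: query ape -> checks bit1=0, bit6=0 (has a 0) -> no
Op 5: query ape -> checks bit1=0, bit6=0 (has a 0) -> no
Op 6: insert owl -> sets bits 0 -> bits=101110000
Op 7: insert koi -> sets bits 1 2 -> bits=111110000
Op 8: query owl -> checks bit0=1 (all 1) -> maybe
Op 9: insert ape -> sets bits 1 6 -> bits=111110100
Op 10: query dog -> checks bit0=1, bit3=1 (all 1) -> maybe
Op 11: query cow -> checks bit3=1, bit4=1 (all 1) -> maybe
Op 12: query eel -> checks bit2=1, bit3=1 (all 1) -> maybe
Query results in order: no no no maybe maybe maybe maybe

Answer: no no no maybe maybe maybe maybe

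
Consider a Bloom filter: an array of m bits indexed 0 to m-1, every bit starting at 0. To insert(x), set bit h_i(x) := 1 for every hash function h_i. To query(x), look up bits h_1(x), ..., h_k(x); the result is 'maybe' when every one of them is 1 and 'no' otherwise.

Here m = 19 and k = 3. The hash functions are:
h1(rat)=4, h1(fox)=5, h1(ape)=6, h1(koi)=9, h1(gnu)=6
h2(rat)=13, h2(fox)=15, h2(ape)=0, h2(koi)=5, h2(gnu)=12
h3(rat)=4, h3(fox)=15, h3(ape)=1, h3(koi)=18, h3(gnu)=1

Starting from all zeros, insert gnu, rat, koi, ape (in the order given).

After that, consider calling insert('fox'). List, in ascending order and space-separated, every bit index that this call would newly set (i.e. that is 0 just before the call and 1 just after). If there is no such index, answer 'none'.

Answer: 15

Derivation:
Start: bits=0000000000000000000
After insert 'gnu': sets bits 1 6 12 -> bits=0100001000001000000
After insert 'rat': sets bits 4 13 -> bits=0100101000001100000
After insert 'koi': sets bits 5 9 18 -> bits=0100111001001100001
After insert 'ape': sets bits 0 1 6 -> bits=1100111001001100001
insert 'fox' would touch bits 5 15; currently bit5=1, bit15=0
Bits that are 0 among those (would change 0->1): 15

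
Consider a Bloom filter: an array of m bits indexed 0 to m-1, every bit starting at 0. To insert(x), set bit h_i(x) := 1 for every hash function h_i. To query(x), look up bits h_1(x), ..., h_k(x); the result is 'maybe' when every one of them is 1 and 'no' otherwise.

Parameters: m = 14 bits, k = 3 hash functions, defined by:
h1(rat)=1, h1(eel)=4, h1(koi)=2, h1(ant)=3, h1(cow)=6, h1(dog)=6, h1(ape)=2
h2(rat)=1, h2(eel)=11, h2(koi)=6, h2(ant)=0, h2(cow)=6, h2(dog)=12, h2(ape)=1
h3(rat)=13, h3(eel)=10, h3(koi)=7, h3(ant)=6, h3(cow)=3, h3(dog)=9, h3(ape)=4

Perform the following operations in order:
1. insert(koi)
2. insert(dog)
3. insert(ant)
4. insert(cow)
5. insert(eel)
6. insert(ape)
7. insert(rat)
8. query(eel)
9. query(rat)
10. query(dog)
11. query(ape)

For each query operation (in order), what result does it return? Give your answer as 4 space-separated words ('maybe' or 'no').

Answer: maybe maybe maybe maybe

Derivation:
Start: bits=00000000000000
Op 1: insert koi -> sets bits 2 6 7 -> bits=00100011000000
Op 2: insert dog -> sets bits 6 9 12 -> bits=00100011010010
Op 3: insert ant -> sets bits 0 3 6 -> bits=10110011010010
Op 4: insert cow -> sets bits 3 6 -> bits=10110011010010
Op 5: insert eel -> sets bits 4 10 11 -> bits=10111011011110
Op 6: insert ape -> sets bits 1 2 4 -> bits=11111011011110
Op 7: insert rat -> sets bits 1 13 -> bits=11111011011111
Op 8: query eel -> checks bit4=1, bit10=1, bit11=1 (all 1) -> maybe
Op 9: query rat -> checks bit1=1, bit13=1 (all 1) -> maybe
Op 10: query dog -> checks bit6=1, bit9=1, bit12=1 (all 1) -> maybe
Op 11: query ape -> checks bit1=1, bit2=1, bit4=1 (all 1) -> maybe
Query results in order: maybe maybe maybe maybe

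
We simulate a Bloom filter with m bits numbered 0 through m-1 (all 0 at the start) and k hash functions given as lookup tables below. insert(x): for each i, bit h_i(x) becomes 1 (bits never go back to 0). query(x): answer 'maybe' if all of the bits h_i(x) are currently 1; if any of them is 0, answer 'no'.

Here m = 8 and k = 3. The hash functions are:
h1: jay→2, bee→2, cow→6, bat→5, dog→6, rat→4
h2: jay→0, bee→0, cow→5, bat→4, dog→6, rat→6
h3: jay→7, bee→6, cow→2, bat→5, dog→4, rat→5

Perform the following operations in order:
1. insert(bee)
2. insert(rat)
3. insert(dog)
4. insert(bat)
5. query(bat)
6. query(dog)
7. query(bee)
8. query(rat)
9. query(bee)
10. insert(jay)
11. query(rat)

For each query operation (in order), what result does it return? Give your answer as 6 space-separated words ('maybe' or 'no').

Answer: maybe maybe maybe maybe maybe maybe

Derivation:
Start: bits=00000000
Op 1: insert bee -> sets bits 0 2 6 -> bits=10100010
Op 2: insert rat -> sets bits 4 5 6 -> bits=10101110
Op 3: insert dog -> sets bits 4 6 -> bits=10101110
Op 4: insert bat -> sets bits 4 5 -> bits=10101110
Op 5: query bat -> checks bit4=1, bit5=1 (all 1) -> maybe
Op 6: query dog -> checks bit4=1, bit6=1 (all 1) -> maybe
Op 7: query bee -> checks bit0=1, bit2=1, bit6=1 (all 1) -> maybe
Op 8: query rat -> checks bit4=1, bit5=1, bit6=1 (all 1) -> maybe
Op 9: query bee -> checks bit0=1, bit2=1, bit6=1 (all 1) -> maybe
Op 10: insert jay -> sets bits 0 2 7 -> bits=10101111
Op 11: query rat -> checks bit4=1, bit5=1, bit6=1 (all 1) -> maybe
Query results in order: maybe maybe maybe maybe maybe maybe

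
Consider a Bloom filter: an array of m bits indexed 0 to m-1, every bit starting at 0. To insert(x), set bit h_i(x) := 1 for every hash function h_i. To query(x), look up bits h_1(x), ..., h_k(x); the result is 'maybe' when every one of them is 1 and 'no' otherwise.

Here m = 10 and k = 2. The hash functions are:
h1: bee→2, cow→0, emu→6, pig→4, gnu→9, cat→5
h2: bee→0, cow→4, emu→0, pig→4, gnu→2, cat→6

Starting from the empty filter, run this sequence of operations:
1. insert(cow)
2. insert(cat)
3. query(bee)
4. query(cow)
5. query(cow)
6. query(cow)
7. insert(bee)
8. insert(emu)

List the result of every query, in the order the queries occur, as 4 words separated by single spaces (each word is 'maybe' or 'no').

Start: bits=0000000000
Op 1: insert cow -> sets bits 0 4 -> bits=1000100000
Op 2: insert cat -> sets bits 5 6 -> bits=1000111000
Op 3: query bee -> checks bit0=1, bit2=0 (has a 0) -> no
Op 4: query cow -> checks bit0=1, bit4=1 (all 1) -> maybe
Op 5: query cow -> checks bit0=1, bit4=1 (all 1) -> maybe
Op 6: query cow -> checks bit0=1, bit4=1 (all 1) -> maybe
Op 7: insert bee -> sets bits 0 2 -> bits=1010111000
Op 8: insert emu -> sets bits 0 6 -> bits=1010111000
Query results in order: no maybe maybe maybe

Answer: no maybe maybe maybe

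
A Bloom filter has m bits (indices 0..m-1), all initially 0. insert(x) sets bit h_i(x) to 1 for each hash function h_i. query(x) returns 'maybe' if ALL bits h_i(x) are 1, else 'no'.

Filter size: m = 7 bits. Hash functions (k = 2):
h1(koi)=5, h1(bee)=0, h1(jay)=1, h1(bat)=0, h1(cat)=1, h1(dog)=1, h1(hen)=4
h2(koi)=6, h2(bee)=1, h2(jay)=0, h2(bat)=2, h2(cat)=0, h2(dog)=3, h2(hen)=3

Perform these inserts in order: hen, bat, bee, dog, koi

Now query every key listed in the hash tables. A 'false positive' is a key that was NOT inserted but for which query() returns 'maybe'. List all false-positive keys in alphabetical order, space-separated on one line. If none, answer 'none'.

Start: bits=0000000
After insert 'hen': sets bits 3 4 -> bits=0001100
After insert 'bat': sets bits 0 2 -> bits=1011100
After insert 'bee': sets bits 0 1 -> bits=1111100
After insert 'dog': sets bits 1 3 -> bits=1111100
After insert 'koi': sets bits 5 6 -> bits=1111111
Not inserted: cat jay — query each against bits=1111111:
query cat: checks bit0=1, bit1=1 (all 1) -> maybe => FALSE POSITIVE
query jay: checks bit0=1, bit1=1 (all 1) -> maybe => FALSE POSITIVE
False positives (alphabetical): cat jay

Answer: cat jay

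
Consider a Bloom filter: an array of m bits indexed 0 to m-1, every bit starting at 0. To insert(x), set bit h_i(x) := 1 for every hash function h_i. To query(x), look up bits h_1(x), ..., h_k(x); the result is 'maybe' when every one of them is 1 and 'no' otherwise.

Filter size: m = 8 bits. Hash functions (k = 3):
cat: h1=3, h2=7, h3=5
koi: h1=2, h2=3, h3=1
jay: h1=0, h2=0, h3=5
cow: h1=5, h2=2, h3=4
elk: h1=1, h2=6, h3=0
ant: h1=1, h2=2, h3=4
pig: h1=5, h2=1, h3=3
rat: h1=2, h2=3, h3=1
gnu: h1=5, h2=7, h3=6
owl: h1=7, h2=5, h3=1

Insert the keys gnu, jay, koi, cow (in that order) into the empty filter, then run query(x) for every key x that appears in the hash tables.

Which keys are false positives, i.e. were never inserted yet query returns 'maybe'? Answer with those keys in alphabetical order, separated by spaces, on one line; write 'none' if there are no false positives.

Start: bits=00000000
After insert 'gnu': sets bits 5 6 7 -> bits=00000111
After insert 'jay': sets bits 0 5 -> bits=10000111
After insert 'koi': sets bits 1 2 3 -> bits=11110111
After insert 'cow': sets bits 2 4 5 -> bits=11111111
Not inserted: ant cat elk owl pig rat — query each against bits=11111111:
query ant: checks bit1=1, bit2=1, bit4=1 (all 1) -> maybe => FALSE POSITIVE
query cat: checks bit3=1, bit5=1, bit7=1 (all 1) -> maybe => FALSE POSITIVE
query elk: checks bit0=1, bit1=1, bit6=1 (all 1) -> maybe => FALSE POSITIVE
query owl: checks bit1=1, bit5=1, bit7=1 (all 1) -> maybe => FALSE POSITIVE
query pig: checks bit1=1, bit3=1, bit5=1 (all 1) -> maybe => FALSE POSITIVE
query rat: checks bit1=1, bit2=1, bit3=1 (all 1) -> maybe => FALSE POSITIVE
False positives (alphabetical): ant cat elk owl pig rat

Answer: ant cat elk owl pig rat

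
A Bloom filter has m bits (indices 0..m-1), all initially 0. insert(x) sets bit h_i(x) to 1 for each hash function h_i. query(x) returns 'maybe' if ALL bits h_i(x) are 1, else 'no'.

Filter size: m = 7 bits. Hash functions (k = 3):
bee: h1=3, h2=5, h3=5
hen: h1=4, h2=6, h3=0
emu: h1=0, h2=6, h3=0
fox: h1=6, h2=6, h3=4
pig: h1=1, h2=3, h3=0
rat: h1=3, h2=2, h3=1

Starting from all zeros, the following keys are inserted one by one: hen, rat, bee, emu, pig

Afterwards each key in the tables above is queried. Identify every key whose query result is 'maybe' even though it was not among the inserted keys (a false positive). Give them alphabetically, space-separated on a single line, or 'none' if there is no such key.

Start: bits=0000000
After insert 'hen': sets bits 0 4 6 -> bits=1000101
After insert 'rat': sets bits 1 2 3 -> bits=1111101
After insert 'bee': sets bits 3 5 -> bits=1111111
After insert 'emu': sets bits 0 6 -> bits=1111111
After insert 'pig': sets bits 0 1 3 -> bits=1111111
Not inserted: fox — query each against bits=1111111:
query fox: checks bit4=1, bit6=1 (all 1) -> maybe => FALSE POSITIVE
False positives (alphabetical): fox

Answer: fox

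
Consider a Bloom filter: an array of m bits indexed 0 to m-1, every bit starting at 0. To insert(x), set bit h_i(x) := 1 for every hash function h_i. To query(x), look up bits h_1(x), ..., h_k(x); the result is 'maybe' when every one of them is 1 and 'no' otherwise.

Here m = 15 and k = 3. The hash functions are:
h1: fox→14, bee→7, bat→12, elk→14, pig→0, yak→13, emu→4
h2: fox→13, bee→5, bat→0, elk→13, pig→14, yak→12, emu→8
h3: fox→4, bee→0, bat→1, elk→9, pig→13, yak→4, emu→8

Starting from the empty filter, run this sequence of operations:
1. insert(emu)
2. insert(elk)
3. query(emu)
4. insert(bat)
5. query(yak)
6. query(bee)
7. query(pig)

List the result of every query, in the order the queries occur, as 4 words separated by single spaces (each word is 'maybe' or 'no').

Start: bits=000000000000000
Op 1: insert emu -> sets bits 4 8 -> bits=000010001000000
Op 2: insert elk -> sets bits 9 13 14 -> bits=000010001100011
Op 3: query emu -> checks bit4=1, bit8=1 (all 1) -> maybe
Op 4: insert bat -> sets bits 0 1 12 -> bits=110010001100111
Op 5: query yak -> checks bit4=1, bit12=1, bit13=1 (all 1) -> maybe
Op 6: query bee -> checks bit0=1, bit5=0, bit7=0 (has a 0) -> no
Op 7: query pig -> checks bit0=1, bit13=1, bit14=1 (all 1) -> maybe
Query results in order: maybe maybe no maybe

Answer: maybe maybe no maybe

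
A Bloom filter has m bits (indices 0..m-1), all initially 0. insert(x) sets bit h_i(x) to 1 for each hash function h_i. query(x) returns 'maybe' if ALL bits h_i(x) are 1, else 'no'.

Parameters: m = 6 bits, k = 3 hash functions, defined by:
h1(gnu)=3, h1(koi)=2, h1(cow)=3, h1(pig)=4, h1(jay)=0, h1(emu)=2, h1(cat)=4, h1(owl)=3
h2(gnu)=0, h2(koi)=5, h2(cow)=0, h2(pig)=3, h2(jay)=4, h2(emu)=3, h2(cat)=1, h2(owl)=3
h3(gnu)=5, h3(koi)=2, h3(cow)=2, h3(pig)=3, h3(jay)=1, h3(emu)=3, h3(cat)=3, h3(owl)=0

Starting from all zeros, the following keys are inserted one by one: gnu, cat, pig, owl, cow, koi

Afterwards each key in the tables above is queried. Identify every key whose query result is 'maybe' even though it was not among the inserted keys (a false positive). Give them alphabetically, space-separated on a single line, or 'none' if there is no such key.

Answer: emu jay

Derivation:
Start: bits=000000
After insert 'gnu': sets bits 0 3 5 -> bits=100101
After insert 'cat': sets bits 1 3 4 -> bits=110111
After insert 'pig': sets bits 3 4 -> bits=110111
After insert 'owl': sets bits 0 3 -> bits=110111
After insert 'cow': sets bits 0 2 3 -> bits=111111
After insert 'koi': sets bits 2 5 -> bits=111111
Not inserted: emu jay — query each against bits=111111:
query emu: checks bit2=1, bit3=1 (all 1) -> maybe => FALSE POSITIVE
query jay: checks bit0=1, bit1=1, bit4=1 (all 1) -> maybe => FALSE POSITIVE
False positives (alphabetical): emu jay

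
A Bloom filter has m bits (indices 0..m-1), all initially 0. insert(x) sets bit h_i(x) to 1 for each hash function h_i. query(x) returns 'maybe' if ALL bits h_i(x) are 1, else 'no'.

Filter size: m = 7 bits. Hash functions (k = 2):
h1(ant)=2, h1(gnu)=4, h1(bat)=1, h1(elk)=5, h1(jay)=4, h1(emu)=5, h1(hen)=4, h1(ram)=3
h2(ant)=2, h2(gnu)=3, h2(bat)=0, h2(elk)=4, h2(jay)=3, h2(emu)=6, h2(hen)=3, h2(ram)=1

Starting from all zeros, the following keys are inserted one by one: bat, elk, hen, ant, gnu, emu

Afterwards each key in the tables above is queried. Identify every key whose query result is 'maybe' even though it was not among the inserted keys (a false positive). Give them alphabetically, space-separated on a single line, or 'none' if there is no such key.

Answer: jay ram

Derivation:
Start: bits=0000000
After insert 'bat': sets bits 0 1 -> bits=1100000
After insert 'elk': sets bits 4 5 -> bits=1100110
After insert 'hen': sets bits 3 4 -> bits=1101110
After insert 'ant': sets bits 2 -> bits=1111110
After insert 'gnu': sets bits 3 4 -> bits=1111110
After insert 'emu': sets bits 5 6 -> bits=1111111
Not inserted: jay ram — query each against bits=1111111:
query jay: checks bit3=1, bit4=1 (all 1) -> maybe => FALSE POSITIVE
query ram: checks bit1=1, bit3=1 (all 1) -> maybe => FALSE POSITIVE
False positives (alphabetical): jay ram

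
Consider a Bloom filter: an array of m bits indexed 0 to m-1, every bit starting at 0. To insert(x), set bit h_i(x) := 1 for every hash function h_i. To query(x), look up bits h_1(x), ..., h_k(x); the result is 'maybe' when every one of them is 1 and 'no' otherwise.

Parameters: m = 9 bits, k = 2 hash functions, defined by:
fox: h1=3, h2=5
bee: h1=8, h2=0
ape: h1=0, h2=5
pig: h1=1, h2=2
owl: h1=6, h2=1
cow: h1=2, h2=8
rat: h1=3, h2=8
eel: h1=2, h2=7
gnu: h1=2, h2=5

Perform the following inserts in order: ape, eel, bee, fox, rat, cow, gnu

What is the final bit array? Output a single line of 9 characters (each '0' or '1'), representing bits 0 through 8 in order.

Start: bits=000000000
After insert 'ape': sets bits 0 5 -> bits=100001000
After insert 'eel': sets bits 2 7 -> bits=101001010
After insert 'bee': sets bits 0 8 -> bits=101001011
After insert 'fox': sets bits 3 5 -> bits=101101011
After insert 'rat': sets bits 3 8 -> bits=101101011
After insert 'cow': sets bits 2 8 -> bits=101101011
After insert 'gnu': sets bits 2 5 -> bits=101101011

Answer: 101101011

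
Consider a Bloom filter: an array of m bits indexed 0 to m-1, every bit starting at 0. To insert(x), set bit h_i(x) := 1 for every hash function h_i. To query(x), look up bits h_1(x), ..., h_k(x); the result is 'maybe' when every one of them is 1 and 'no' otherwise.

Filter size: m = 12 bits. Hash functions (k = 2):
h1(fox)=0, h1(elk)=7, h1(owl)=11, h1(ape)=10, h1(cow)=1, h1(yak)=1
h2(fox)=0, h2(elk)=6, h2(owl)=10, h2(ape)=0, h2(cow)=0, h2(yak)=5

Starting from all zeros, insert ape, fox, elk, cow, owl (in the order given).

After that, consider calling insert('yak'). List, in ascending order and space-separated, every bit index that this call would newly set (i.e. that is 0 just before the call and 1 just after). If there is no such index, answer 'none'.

Start: bits=000000000000
After insert 'ape': sets bits 0 10 -> bits=100000000010
After insert 'fox': sets bits 0 -> bits=100000000010
After insert 'elk': sets bits 6 7 -> bits=100000110010
After insert 'cow': sets bits 0 1 -> bits=110000110010
After insert 'owl': sets bits 10 11 -> bits=110000110011
insert 'yak' would touch bits 1 5; currently bit1=1, bit5=0
Bits that are 0 among those (would change 0->1): 5

Answer: 5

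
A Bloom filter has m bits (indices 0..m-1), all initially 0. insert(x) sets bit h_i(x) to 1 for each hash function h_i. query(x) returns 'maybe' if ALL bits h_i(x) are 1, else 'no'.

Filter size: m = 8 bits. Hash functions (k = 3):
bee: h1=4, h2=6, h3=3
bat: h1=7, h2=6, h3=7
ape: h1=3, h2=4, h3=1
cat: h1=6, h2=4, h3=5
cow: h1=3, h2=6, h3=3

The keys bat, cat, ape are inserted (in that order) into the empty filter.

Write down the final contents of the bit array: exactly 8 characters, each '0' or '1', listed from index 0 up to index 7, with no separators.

Start: bits=00000000
After insert 'bat': sets bits 6 7 -> bits=00000011
After insert 'cat': sets bits 4 5 6 -> bits=00001111
After insert 'ape': sets bits 1 3 4 -> bits=01011111

Answer: 01011111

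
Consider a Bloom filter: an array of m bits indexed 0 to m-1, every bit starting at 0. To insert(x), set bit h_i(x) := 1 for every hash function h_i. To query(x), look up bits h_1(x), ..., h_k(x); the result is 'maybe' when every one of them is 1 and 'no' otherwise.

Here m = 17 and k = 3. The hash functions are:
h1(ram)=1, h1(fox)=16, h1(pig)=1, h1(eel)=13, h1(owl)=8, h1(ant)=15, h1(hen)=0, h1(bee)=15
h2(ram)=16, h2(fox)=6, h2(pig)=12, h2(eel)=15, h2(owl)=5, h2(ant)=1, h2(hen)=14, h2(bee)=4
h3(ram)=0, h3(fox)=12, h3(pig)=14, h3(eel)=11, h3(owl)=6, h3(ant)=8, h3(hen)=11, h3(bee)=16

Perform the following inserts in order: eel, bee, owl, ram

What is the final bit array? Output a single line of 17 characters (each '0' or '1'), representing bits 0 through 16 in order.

Start: bits=00000000000000000
After insert 'eel': sets bits 11 13 15 -> bits=00000000000101010
After insert 'bee': sets bits 4 15 16 -> bits=00001000000101011
After insert 'owl': sets bits 5 6 8 -> bits=00001110100101011
After insert 'ram': sets bits 0 1 16 -> bits=11001110100101011

Answer: 11001110100101011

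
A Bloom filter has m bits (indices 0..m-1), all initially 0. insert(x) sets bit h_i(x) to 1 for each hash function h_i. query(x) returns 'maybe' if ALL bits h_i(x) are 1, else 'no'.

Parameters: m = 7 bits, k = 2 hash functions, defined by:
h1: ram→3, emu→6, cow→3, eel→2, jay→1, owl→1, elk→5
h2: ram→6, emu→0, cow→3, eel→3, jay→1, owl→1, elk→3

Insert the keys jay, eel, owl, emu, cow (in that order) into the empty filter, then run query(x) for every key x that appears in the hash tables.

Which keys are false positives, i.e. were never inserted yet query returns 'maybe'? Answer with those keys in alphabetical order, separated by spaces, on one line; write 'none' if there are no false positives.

Answer: ram

Derivation:
Start: bits=0000000
After insert 'jay': sets bits 1 -> bits=0100000
After insert 'eel': sets bits 2 3 -> bits=0111000
After insert 'owl': sets bits 1 -> bits=0111000
After insert 'emu': sets bits 0 6 -> bits=1111001
After insert 'cow': sets bits 3 -> bits=1111001
Not inserted: elk ram — query each against bits=1111001:
query elk: checks bit3=1, bit5=0 (has a 0) -> no => not a false positive
query ram: checks bit3=1, bit6=1 (all 1) -> maybe => FALSE POSITIVE
False positives (alphabetical): ram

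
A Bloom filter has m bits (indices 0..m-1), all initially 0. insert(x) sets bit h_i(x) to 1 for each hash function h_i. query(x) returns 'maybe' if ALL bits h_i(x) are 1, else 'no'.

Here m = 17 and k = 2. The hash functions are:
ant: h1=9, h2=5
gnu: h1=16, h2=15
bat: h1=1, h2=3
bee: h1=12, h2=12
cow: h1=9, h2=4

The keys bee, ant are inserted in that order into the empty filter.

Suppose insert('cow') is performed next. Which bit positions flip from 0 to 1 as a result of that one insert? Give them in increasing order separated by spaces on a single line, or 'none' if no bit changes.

Start: bits=00000000000000000
After insert 'bee': sets bits 12 -> bits=00000000000010000
After insert 'ant': sets bits 5 9 -> bits=00000100010010000
insert 'cow' would touch bits 4 9; currently bit4=0, bit9=1
Bits that are 0 among those (would change 0->1): 4

Answer: 4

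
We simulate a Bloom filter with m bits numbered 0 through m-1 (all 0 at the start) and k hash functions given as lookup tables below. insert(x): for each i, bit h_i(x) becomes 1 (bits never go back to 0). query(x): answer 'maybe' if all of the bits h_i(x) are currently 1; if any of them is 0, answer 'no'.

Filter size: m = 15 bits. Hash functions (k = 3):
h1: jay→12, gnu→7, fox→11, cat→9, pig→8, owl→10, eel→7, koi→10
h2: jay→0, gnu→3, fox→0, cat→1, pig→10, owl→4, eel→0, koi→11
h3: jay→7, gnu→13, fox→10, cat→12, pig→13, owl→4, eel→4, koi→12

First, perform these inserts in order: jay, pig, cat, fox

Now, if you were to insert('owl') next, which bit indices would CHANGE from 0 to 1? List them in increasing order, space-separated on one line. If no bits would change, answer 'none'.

Answer: 4

Derivation:
Start: bits=000000000000000
After insert 'jay': sets bits 0 7 12 -> bits=100000010000100
After insert 'pig': sets bits 8 10 13 -> bits=100000011010110
After insert 'cat': sets bits 1 9 12 -> bits=110000011110110
After insert 'fox': sets bits 0 10 11 -> bits=110000011111110
insert 'owl' would touch bits 4 10; currently bit4=0, bit10=1
Bits that are 0 among those (would change 0->1): 4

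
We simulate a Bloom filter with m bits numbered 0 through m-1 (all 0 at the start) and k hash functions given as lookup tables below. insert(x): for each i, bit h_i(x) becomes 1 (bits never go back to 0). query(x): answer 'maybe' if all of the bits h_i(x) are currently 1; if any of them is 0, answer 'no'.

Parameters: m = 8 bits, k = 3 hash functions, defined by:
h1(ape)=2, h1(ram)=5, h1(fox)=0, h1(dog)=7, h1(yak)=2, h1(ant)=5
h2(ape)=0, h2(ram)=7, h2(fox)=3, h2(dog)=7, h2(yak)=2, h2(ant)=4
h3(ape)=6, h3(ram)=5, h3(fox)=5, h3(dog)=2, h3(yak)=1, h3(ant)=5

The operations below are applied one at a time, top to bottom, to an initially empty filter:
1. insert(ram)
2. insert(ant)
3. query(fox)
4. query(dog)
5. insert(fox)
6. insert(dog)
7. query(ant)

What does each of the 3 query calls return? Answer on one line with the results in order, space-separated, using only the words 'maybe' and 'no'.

Answer: no no maybe

Derivation:
Start: bits=00000000
Op 1: insert ram -> sets bits 5 7 -> bits=00000101
Op 2: insert ant -> sets bits 4 5 -> bits=00001101
Op 3: query fox -> checks bit0=0, bit3=0, bit5=1 (has a 0) -> no
Op 4: query dog -> checks bit2=0, bit7=1 (has a 0) -> no
Op 5: insert fox -> sets bits 0 3 5 -> bits=10011101
Op 6: insert dog -> sets bits 2 7 -> bits=10111101
Op 7: query ant -> checks bit4=1, bit5=1 (all 1) -> maybe
Query results in order: no no maybe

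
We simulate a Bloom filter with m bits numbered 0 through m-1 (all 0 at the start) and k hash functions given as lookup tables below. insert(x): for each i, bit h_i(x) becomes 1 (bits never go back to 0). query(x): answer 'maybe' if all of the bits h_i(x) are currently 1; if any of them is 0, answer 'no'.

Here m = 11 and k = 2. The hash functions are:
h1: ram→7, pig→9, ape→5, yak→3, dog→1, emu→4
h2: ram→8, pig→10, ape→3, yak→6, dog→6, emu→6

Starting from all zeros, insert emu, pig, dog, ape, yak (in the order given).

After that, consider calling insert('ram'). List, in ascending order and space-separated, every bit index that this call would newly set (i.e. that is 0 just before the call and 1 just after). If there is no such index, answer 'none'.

Answer: 7 8

Derivation:
Start: bits=00000000000
After insert 'emu': sets bits 4 6 -> bits=00001010000
After insert 'pig': sets bits 9 10 -> bits=00001010011
After insert 'dog': sets bits 1 6 -> bits=01001010011
After insert 'ape': sets bits 3 5 -> bits=01011110011
After insert 'yak': sets bits 3 6 -> bits=01011110011
insert 'ram' would touch bits 7 8; currently bit7=0, bit8=0
Bits that are 0 among those (would change 0->1): 7 8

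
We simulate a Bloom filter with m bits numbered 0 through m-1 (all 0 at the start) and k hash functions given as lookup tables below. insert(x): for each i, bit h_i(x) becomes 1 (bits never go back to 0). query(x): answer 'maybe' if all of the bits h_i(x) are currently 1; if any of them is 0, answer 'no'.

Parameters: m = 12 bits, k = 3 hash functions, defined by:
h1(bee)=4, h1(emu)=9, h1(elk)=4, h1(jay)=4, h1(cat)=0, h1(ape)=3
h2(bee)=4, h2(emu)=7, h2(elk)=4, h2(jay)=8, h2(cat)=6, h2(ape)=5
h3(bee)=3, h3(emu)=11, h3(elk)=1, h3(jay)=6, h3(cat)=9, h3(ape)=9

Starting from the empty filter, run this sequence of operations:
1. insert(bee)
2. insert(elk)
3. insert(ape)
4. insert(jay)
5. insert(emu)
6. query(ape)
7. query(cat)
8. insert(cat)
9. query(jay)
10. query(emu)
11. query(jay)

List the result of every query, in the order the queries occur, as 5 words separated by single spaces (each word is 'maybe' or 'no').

Start: bits=000000000000
Op 1: insert bee -> sets bits 3 4 -> bits=000110000000
Op 2: insert elk -> sets bits 1 4 -> bits=010110000000
Op 3: insert ape -> sets bits 3 5 9 -> bits=010111000100
Op 4: insert jay -> sets bits 4 6 8 -> bits=010111101100
Op 5: insert emu -> sets bits 7 9 11 -> bits=010111111101
Op 6: query ape -> checks bit3=1, bit5=1, bit9=1 (all 1) -> maybe
Op 7: query cat -> checks bit0=0, bit6=1, bit9=1 (has a 0) -> no
Op 8: insert cat -> sets bits 0 6 9 -> bits=110111111101
Op 9: query jay -> checks bit4=1, bit6=1, bit8=1 (all 1) -> maybe
Op 10: query emu -> checks bit7=1, bit9=1, bit11=1 (all 1) -> maybe
Op 11: query jay -> checks bit4=1, bit6=1, bit8=1 (all 1) -> maybe
Query results in order: maybe no maybe maybe maybe

Answer: maybe no maybe maybe maybe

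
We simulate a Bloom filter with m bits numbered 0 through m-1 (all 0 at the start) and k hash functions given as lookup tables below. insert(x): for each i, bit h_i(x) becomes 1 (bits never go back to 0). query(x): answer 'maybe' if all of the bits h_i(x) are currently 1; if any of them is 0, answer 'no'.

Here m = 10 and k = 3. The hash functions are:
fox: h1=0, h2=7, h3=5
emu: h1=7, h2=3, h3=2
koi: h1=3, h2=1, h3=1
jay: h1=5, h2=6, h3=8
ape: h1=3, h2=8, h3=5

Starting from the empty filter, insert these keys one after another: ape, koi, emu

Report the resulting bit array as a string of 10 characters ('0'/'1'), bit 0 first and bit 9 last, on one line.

Answer: 0111010110

Derivation:
Start: bits=0000000000
After insert 'ape': sets bits 3 5 8 -> bits=0001010010
After insert 'koi': sets bits 1 3 -> bits=0101010010
After insert 'emu': sets bits 2 3 7 -> bits=0111010110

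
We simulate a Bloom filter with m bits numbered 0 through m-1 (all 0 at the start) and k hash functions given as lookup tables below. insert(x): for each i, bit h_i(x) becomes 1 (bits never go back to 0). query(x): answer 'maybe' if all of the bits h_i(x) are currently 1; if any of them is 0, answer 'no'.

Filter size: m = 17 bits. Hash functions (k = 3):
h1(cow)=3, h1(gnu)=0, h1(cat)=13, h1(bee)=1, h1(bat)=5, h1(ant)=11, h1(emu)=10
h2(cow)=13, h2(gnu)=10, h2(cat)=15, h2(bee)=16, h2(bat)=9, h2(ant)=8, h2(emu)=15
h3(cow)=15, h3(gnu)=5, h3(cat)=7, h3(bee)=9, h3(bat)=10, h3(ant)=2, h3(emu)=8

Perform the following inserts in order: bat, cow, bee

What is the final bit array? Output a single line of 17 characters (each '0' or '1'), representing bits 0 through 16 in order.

Start: bits=00000000000000000
After insert 'bat': sets bits 5 9 10 -> bits=00000100011000000
After insert 'cow': sets bits 3 13 15 -> bits=00010100011001010
After insert 'bee': sets bits 1 9 16 -> bits=01010100011001011

Answer: 01010100011001011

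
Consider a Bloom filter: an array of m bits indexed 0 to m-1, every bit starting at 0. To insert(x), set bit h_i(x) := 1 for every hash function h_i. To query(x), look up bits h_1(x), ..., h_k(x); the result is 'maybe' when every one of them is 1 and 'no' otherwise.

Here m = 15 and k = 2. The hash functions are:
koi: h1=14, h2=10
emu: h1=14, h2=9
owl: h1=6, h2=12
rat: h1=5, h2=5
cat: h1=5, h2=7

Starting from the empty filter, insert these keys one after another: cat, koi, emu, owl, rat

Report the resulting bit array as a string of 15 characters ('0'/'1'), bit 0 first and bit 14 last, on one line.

Answer: 000001110110101

Derivation:
Start: bits=000000000000000
After insert 'cat': sets bits 5 7 -> bits=000001010000000
After insert 'koi': sets bits 10 14 -> bits=000001010010001
After insert 'emu': sets bits 9 14 -> bits=000001010110001
After insert 'owl': sets bits 6 12 -> bits=000001110110101
After insert 'rat': sets bits 5 -> bits=000001110110101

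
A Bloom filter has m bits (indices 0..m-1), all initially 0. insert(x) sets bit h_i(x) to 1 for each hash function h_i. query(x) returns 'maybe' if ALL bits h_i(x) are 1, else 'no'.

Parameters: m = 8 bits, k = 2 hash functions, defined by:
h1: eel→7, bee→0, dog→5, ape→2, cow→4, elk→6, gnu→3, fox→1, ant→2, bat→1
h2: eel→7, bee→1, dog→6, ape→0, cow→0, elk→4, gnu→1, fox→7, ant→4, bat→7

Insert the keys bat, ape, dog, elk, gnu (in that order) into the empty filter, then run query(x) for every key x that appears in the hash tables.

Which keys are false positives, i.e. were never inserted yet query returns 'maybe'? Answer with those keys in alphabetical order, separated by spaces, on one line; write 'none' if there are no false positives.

Start: bits=00000000
After insert 'bat': sets bits 1 7 -> bits=01000001
After insert 'ape': sets bits 0 2 -> bits=11100001
After insert 'dog': sets bits 5 6 -> bits=11100111
After insert 'elk': sets bits 4 6 -> bits=11101111
After insert 'gnu': sets bits 1 3 -> bits=11111111
Not inserted: ant bee cow eel fox — query each against bits=11111111:
query ant: checks bit2=1, bit4=1 (all 1) -> maybe => FALSE POSITIVE
query bee: checks bit0=1, bit1=1 (all 1) -> maybe => FALSE POSITIVE
query cow: checks bit0=1, bit4=1 (all 1) -> maybe => FALSE POSITIVE
query eel: checks bit7=1 (all 1) -> maybe => FALSE POSITIVE
query fox: checks bit1=1, bit7=1 (all 1) -> maybe => FALSE POSITIVE
False positives (alphabetical): ant bee cow eel fox

Answer: ant bee cow eel fox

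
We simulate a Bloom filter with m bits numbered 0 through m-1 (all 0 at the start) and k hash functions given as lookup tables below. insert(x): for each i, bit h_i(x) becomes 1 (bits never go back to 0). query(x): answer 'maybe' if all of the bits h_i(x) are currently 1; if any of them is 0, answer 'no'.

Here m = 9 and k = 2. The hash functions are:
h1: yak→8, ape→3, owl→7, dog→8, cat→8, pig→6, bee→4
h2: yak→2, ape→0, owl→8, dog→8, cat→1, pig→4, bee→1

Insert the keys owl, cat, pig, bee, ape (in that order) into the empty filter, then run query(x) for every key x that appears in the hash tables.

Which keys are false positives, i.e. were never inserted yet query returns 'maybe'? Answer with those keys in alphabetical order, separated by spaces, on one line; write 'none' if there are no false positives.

Answer: dog

Derivation:
Start: bits=000000000
After insert 'owl': sets bits 7 8 -> bits=000000011
After insert 'cat': sets bits 1 8 -> bits=010000011
After insert 'pig': sets bits 4 6 -> bits=010010111
After insert 'bee': sets bits 1 4 -> bits=010010111
After insert 'ape': sets bits 0 3 -> bits=110110111
Not inserted: dog yak — query each against bits=110110111:
query dog: checks bit8=1 (all 1) -> maybe => FALSE POSITIVE
query yak: checks bit2=0, bit8=1 (has a 0) -> no => not a false positive
False positives (alphabetical): dog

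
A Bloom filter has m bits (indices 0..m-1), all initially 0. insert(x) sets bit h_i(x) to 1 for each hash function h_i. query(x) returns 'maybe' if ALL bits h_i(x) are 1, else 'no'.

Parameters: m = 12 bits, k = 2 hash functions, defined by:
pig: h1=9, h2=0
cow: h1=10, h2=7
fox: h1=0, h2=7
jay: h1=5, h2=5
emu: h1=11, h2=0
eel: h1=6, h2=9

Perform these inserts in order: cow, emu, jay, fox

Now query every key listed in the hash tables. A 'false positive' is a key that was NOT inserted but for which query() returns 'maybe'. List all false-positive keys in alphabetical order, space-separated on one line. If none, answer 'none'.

Answer: none

Derivation:
Start: bits=000000000000
After insert 'cow': sets bits 7 10 -> bits=000000010010
After insert 'emu': sets bits 0 11 -> bits=100000010011
After insert 'jay': sets bits 5 -> bits=100001010011
After insert 'fox': sets bits 0 7 -> bits=100001010011
Not inserted: eel pig — query each against bits=100001010011:
query eel: checks bit6=0, bit9=0 (has a 0) -> no => not a false positive
query pig: checks bit0=1, bit9=0 (has a 0) -> no => not a false positive
False positives (alphabetical): none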